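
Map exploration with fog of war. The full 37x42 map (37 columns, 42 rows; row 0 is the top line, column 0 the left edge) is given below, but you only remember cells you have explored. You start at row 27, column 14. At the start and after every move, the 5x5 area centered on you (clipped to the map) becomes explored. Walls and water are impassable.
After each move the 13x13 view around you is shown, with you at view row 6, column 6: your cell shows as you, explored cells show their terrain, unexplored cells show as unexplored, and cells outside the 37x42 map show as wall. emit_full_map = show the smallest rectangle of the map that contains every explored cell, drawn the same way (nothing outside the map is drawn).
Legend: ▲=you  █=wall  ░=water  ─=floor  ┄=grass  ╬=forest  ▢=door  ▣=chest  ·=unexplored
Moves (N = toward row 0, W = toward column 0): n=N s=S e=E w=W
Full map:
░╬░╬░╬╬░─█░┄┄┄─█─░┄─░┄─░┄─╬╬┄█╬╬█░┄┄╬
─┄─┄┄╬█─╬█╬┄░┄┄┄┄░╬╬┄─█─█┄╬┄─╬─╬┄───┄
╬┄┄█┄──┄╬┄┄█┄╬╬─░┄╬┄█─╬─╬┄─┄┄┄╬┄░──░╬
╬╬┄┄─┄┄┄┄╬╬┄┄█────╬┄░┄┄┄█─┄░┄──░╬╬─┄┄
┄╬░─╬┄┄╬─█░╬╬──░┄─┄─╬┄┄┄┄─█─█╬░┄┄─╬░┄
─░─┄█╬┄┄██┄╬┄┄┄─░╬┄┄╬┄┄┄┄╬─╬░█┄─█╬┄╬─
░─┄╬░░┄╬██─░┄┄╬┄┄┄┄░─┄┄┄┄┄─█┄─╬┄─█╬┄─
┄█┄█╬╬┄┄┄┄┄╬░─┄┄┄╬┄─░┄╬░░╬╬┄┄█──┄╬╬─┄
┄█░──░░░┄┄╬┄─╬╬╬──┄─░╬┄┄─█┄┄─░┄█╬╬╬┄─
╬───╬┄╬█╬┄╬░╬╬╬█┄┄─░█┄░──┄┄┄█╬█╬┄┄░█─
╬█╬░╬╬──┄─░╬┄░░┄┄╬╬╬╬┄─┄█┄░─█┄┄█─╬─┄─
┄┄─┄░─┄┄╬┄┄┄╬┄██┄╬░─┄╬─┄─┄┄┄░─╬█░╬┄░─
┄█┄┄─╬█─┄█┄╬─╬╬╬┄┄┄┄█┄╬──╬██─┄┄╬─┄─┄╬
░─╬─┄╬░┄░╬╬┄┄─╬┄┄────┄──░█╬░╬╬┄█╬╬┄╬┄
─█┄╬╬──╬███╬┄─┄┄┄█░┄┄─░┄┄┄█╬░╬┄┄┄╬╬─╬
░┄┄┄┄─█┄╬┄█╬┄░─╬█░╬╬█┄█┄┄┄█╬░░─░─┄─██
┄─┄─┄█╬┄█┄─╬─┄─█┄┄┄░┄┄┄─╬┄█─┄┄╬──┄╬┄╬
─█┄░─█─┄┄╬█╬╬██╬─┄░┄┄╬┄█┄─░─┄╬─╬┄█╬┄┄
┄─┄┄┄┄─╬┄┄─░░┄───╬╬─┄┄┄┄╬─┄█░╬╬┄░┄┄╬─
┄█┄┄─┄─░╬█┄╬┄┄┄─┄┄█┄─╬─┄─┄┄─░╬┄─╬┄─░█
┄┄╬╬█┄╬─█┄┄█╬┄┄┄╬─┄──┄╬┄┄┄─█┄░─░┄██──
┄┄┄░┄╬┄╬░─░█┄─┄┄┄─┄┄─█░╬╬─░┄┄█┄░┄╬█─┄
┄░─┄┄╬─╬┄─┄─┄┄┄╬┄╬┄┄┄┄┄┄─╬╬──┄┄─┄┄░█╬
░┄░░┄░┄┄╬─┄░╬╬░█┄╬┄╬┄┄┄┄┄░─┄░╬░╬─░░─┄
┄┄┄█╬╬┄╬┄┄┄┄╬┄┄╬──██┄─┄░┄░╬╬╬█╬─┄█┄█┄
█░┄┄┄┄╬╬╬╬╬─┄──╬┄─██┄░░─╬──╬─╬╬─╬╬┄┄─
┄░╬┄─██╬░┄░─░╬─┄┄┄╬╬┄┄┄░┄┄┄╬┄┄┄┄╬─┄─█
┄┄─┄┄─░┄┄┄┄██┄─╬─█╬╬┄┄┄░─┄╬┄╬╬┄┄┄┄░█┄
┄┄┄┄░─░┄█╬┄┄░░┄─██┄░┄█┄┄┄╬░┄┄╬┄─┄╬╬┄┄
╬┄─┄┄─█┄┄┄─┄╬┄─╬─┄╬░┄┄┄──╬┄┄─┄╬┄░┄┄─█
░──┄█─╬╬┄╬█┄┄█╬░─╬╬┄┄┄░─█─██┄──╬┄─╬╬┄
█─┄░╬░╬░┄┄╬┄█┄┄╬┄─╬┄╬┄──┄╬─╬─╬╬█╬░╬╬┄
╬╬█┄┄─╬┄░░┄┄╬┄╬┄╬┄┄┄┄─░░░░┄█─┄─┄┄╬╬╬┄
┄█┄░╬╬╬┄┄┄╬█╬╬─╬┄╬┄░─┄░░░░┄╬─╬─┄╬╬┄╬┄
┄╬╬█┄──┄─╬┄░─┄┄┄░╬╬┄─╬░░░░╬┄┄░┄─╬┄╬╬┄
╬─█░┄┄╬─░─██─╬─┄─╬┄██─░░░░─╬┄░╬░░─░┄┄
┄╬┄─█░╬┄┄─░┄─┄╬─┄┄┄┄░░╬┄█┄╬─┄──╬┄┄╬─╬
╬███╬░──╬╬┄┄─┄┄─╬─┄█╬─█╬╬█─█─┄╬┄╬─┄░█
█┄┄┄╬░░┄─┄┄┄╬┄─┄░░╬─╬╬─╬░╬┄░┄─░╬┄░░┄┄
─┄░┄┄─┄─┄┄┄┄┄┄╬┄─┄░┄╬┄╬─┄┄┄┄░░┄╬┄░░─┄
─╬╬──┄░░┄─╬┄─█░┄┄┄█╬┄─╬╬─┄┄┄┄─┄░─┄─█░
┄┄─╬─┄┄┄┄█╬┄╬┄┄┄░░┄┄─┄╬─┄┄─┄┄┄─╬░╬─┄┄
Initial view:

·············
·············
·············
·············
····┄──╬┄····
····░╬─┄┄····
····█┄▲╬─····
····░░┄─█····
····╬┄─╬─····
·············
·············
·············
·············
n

·············
·············
·············
·············
····╬┄┄╬─····
····┄──╬┄····
····░╬▲┄┄····
····█┄─╬─····
····░░┄─█····
····╬┄─╬─····
·············
·············
·············

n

·············
·············
·············
·············
····╬╬░█┄····
····╬┄┄╬─····
····┄─▲╬┄····
····░╬─┄┄····
····█┄─╬─····
····░░┄─█····
····╬┄─╬─····
·············
·············

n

·············
·············
·············
·············
····┄┄┄╬┄····
····╬╬░█┄····
····╬┄▲╬─····
····┄──╬┄····
····░╬─┄┄····
····█┄─╬─····
····░░┄─█····
····╬┄─╬─····
·············

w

·············
·············
·············
·············
····─┄┄┄╬┄···
····░╬╬░█┄···
····┄╬▲┄╬─···
····─┄──╬┄···
····─░╬─┄┄···
·····█┄─╬─···
·····░░┄─█···
·····╬┄─╬─···
·············

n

·············
·············
·············
·············
····█┄─┄┄····
····─┄┄┄╬┄···
····░╬▲░█┄···
····┄╬┄┄╬─···
····─┄──╬┄···
····─░╬─┄┄···
·····█┄─╬─···
·····░░┄─█···
·····╬┄─╬─···

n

·············
·············
·············
·············
····█╬┄┄┄····
····█┄─┄┄····
····─┄▲┄╬┄···
····░╬╬░█┄···
····┄╬┄┄╬─···
····─┄──╬┄···
····─░╬─┄┄···
·····█┄─╬─···
·····░░┄─█···

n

·············
·············
·············
·············
····╬┄┄┄─····
····█╬┄┄┄····
····█┄▲┄┄····
····─┄┄┄╬┄···
····░╬╬░█┄···
····┄╬┄┄╬─···
····─┄──╬┄···
····─░╬─┄┄···
·····█┄─╬─···

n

·············
·············
·············
·············
····░░┄──····
····╬┄┄┄─····
····█╬▲┄┄····
····█┄─┄┄····
····─┄┄┄╬┄···
····░╬╬░█┄···
····┄╬┄┄╬─···
····─┄──╬┄···
····─░╬─┄┄···

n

·············
·············
·············
·············
····╬╬██╬····
····░░┄──····
····╬┄▲┄─····
····█╬┄┄┄····
····█┄─┄┄····
····─┄┄┄╬┄···
····░╬╬░█┄···
····┄╬┄┄╬─···
····─┄──╬┄···

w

·············
·············
·············
·············
····█╬╬██╬···
····─░░┄──···
····┄╬▲┄┄─···
····┄█╬┄┄┄···
····░█┄─┄┄···
·····─┄┄┄╬┄··
·····░╬╬░█┄··
·····┄╬┄┄╬─··
·····─┄──╬┄··

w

·············
·············
·············
·············
····╬█╬╬██╬··
····┄─░░┄──··
····█┄▲┄┄┄─··
····┄┄█╬┄┄┄··
····─░█┄─┄┄··
······─┄┄┄╬┄·
······░╬╬░█┄·
······┄╬┄┄╬─·
······─┄──╬┄·

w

·············
·············
·············
·············
····┄╬█╬╬██╬·
····┄┄─░░┄──·
····╬█▲╬┄┄┄─·
····█┄┄█╬┄┄┄·
····░─░█┄─┄┄·
·······─┄┄┄╬┄
·······░╬╬░█┄
·······┄╬┄┄╬─
·······─┄──╬┄

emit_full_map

┄╬█╬╬██╬·
┄┄─░░┄──·
╬█▲╬┄┄┄─·
█┄┄█╬┄┄┄·
░─░█┄─┄┄·
···─┄┄┄╬┄
···░╬╬░█┄
···┄╬┄┄╬─
···─┄──╬┄
···─░╬─┄┄
····█┄─╬─
····░░┄─█
····╬┄─╬─

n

·············
·············
·············
·············
····█┄─╬─····
····┄╬█╬╬██╬·
····┄┄▲░░┄──·
····╬█┄╬┄┄┄─·
····█┄┄█╬┄┄┄·
····░─░█┄─┄┄·
·······─┄┄┄╬┄
·······░╬╬░█┄
·······┄╬┄┄╬─

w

·············
·············
·············
·············
····┄█┄─╬─···
····┄┄╬█╬╬██╬
····╬┄▲─░░┄──
····░╬█┄╬┄┄┄─
····─█┄┄█╬┄┄┄
·····░─░█┄─┄┄
········─┄┄┄╬
········░╬╬░█
········┄╬┄┄╬

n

·············
·············
·············
·············
····┄╬┄█╬····
····┄█┄─╬─···
····┄┄▲█╬╬██╬
····╬┄┄─░░┄──
····░╬█┄╬┄┄┄─
····─█┄┄█╬┄┄┄
·····░─░█┄─┄┄
········─┄┄┄╬
········░╬╬░█

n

·············
·············
·············
·············
····╬███╬····
····┄╬┄█╬····
····┄█▲─╬─···
····┄┄╬█╬╬██╬
····╬┄┄─░░┄──
····░╬█┄╬┄┄┄─
····─█┄┄█╬┄┄┄
·····░─░█┄─┄┄
········─┄┄┄╬

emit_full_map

╬███╬·····
┄╬┄█╬·····
┄█▲─╬─····
┄┄╬█╬╬██╬·
╬┄┄─░░┄──·
░╬█┄╬┄┄┄─·
─█┄┄█╬┄┄┄·
·░─░█┄─┄┄·
····─┄┄┄╬┄
····░╬╬░█┄
····┄╬┄┄╬─
····─┄──╬┄
····─░╬─┄┄
·····█┄─╬─
·····░░┄─█
·····╬┄─╬─

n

·············
·············
·············
·············
····┄░╬╬┄····
····╬███╬····
····┄╬▲█╬····
····┄█┄─╬─···
····┄┄╬█╬╬██╬
····╬┄┄─░░┄──
····░╬█┄╬┄┄┄─
····─█┄┄█╬┄┄┄
·····░─░█┄─┄┄

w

·············
·············
·············
·············
····░┄░╬╬┄···
····─╬███╬···
····█┄▲┄█╬···
····╬┄█┄─╬─··
····─┄┄╬█╬╬██
·····╬┄┄─░░┄─
·····░╬█┄╬┄┄┄
·····─█┄┄█╬┄┄
······░─░█┄─┄

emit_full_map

░┄░╬╬┄·····
─╬███╬·····
█┄▲┄█╬·····
╬┄█┄─╬─····
─┄┄╬█╬╬██╬·
·╬┄┄─░░┄──·
·░╬█┄╬┄┄┄─·
·─█┄┄█╬┄┄┄·
··░─░█┄─┄┄·
·····─┄┄┄╬┄
·····░╬╬░█┄
·····┄╬┄┄╬─
·····─┄──╬┄
·····─░╬─┄┄
······█┄─╬─
······░░┄─█
······╬┄─╬─


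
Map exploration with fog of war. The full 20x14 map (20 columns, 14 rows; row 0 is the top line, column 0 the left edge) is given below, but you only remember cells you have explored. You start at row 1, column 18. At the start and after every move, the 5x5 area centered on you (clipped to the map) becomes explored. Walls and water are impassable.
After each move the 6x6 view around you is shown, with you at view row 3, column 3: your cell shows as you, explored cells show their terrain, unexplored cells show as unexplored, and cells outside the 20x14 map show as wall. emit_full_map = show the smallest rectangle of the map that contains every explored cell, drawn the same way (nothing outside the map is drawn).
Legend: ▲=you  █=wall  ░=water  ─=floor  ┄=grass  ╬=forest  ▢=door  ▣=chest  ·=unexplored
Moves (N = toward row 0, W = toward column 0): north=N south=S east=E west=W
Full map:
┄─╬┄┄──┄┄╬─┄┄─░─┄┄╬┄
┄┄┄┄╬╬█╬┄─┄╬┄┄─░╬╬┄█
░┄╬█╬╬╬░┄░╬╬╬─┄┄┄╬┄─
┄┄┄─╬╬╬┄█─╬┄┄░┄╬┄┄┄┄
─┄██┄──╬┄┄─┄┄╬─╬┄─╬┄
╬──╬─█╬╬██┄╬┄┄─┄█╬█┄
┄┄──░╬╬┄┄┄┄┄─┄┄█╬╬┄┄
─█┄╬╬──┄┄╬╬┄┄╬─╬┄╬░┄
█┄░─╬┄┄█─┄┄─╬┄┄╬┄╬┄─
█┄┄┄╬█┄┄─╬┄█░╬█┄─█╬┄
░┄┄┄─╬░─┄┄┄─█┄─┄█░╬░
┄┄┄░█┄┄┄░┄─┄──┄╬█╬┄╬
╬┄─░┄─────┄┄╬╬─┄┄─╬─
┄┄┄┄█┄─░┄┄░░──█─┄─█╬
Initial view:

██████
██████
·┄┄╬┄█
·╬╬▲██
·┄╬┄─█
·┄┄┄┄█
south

██████
·┄┄╬┄█
·╬╬┄██
·┄╬▲─█
·┄┄┄┄█
·┄─╬┄█

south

·┄┄╬┄█
·╬╬┄██
·┄╬┄─█
·┄┄▲┄█
·┄─╬┄█
·█╬█┄█

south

·╬╬┄██
·┄╬┄─█
·┄┄┄┄█
·┄─▲┄█
·█╬█┄█
·╬╬┄┄█

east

╬╬┄███
┄╬┄─██
┄┄┄┄██
┄─╬▲██
█╬█┄██
╬╬┄┄██

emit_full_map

┄┄╬┄
╬╬┄█
┄╬┄─
┄┄┄┄
┄─╬▲
█╬█┄
╬╬┄┄

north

┄┄╬┄██
╬╬┄███
┄╬┄─██
┄┄┄▲██
┄─╬┄██
█╬█┄██

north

██████
┄┄╬┄██
╬╬┄███
┄╬┄▲██
┄┄┄┄██
┄─╬┄██

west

██████
·┄┄╬┄█
·╬╬┄██
·┄╬▲─█
·┄┄┄┄█
·┄─╬┄█

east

██████
┄┄╬┄██
╬╬┄███
┄╬┄▲██
┄┄┄┄██
┄─╬┄██

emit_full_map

┄┄╬┄
╬╬┄█
┄╬┄▲
┄┄┄┄
┄─╬┄
█╬█┄
╬╬┄┄

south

┄┄╬┄██
╬╬┄███
┄╬┄─██
┄┄┄▲██
┄─╬┄██
█╬█┄██

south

╬╬┄███
┄╬┄─██
┄┄┄┄██
┄─╬▲██
█╬█┄██
╬╬┄┄██

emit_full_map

┄┄╬┄
╬╬┄█
┄╬┄─
┄┄┄┄
┄─╬▲
█╬█┄
╬╬┄┄


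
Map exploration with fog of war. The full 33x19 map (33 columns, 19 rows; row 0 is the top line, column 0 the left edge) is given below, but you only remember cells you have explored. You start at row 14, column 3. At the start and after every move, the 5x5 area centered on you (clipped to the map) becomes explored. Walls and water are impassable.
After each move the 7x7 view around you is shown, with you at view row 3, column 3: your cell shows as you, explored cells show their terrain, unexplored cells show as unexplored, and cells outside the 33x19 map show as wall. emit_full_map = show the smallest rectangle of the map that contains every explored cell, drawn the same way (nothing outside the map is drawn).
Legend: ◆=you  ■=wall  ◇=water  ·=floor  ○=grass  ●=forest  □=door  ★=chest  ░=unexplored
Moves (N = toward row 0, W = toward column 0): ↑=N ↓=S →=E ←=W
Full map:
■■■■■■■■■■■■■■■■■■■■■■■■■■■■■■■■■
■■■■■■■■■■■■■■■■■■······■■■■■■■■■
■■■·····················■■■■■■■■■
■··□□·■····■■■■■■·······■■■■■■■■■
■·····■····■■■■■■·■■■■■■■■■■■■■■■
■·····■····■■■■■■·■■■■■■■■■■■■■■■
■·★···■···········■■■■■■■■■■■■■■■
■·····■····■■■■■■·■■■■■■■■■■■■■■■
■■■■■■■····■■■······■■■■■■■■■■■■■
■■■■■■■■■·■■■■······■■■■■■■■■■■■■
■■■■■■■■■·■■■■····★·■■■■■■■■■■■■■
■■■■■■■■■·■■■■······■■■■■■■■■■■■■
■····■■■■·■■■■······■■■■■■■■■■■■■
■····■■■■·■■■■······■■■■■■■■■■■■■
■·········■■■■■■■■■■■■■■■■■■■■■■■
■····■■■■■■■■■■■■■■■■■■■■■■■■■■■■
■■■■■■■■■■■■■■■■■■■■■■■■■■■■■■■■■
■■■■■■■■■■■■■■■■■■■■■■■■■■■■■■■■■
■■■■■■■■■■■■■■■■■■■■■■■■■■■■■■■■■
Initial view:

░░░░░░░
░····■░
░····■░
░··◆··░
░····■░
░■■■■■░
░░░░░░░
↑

░░░░░░░
░■■■■■░
░····■░
░··◆·■░
░·····░
░····■░
░■■■■■░

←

■░░░░░░
■■■■■■■
■■····■
■■·◆··■
■■·····
■■····■
■░■■■■■

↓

■■■■■■■
■■····■
■■····■
■■·◆···
■■····■
■■■■■■■
■░░░░░░

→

■■■■■■░
■····■░
■····■░
■··◆··░
■····■░
■■■■■■░
░░░░░░░

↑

░░░░░░░
■■■■■■░
■····■░
■··◆·■░
■·····░
■····■░
■■■■■■░

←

■░░░░░░
■■■■■■■
■■····■
■■·◆··■
■■·····
■■····■
■■■■■■■

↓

■■■■■■■
■■····■
■■····■
■■·◆···
■■····■
■■■■■■■
■░░░░░░

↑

■░░░░░░
■■■■■■■
■■····■
■■·◆··■
■■·····
■■····■
■■■■■■■

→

░░░░░░░
■■■■■■░
■····■░
■··◆·■░
■·····░
■····■░
■■■■■■░

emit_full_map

■■■■■■
■····■
■··◆·■
■·····
■····■
■■■■■■


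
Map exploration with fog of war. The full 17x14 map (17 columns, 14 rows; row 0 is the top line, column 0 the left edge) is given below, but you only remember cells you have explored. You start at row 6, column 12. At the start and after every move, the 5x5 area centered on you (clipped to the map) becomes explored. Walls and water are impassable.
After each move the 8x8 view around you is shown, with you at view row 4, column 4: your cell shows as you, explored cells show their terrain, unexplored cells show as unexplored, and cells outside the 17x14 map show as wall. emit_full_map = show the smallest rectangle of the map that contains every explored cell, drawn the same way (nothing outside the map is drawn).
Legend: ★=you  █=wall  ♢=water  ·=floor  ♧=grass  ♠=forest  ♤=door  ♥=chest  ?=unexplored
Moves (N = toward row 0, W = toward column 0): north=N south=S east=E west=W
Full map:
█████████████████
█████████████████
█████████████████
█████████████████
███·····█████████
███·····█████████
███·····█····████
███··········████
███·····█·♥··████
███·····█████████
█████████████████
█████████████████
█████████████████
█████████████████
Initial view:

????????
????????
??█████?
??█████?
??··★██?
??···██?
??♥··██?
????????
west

????????
????????
??██████
??██████
??··★·██
??····██
??·♥··██
????????

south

????????
??██████
??██████
??····██
??··★·██
??·♥··██
??█████?
????????

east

????????
?██████?
?██████?
?····██?
?···★██?
?·♥··██?
?██████?
????????

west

????????
??██████
??██████
??····██
??··★·██
??·♥··██
??██████
????????

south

??██████
??██████
??····██
??····██
??·♥★·██
??██████
??█████?
????????

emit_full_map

██████
██████
····██
····██
·♥★·██
██████
█████?

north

????????
??██████
??██████
??····██
??··★·██
??·♥··██
??██████
??█████?

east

????????
?██████?
?██████?
?····██?
?···★██?
?·♥··██?
?██████?
?█████??

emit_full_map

██████
██████
····██
···★██
·♥··██
██████
█████?


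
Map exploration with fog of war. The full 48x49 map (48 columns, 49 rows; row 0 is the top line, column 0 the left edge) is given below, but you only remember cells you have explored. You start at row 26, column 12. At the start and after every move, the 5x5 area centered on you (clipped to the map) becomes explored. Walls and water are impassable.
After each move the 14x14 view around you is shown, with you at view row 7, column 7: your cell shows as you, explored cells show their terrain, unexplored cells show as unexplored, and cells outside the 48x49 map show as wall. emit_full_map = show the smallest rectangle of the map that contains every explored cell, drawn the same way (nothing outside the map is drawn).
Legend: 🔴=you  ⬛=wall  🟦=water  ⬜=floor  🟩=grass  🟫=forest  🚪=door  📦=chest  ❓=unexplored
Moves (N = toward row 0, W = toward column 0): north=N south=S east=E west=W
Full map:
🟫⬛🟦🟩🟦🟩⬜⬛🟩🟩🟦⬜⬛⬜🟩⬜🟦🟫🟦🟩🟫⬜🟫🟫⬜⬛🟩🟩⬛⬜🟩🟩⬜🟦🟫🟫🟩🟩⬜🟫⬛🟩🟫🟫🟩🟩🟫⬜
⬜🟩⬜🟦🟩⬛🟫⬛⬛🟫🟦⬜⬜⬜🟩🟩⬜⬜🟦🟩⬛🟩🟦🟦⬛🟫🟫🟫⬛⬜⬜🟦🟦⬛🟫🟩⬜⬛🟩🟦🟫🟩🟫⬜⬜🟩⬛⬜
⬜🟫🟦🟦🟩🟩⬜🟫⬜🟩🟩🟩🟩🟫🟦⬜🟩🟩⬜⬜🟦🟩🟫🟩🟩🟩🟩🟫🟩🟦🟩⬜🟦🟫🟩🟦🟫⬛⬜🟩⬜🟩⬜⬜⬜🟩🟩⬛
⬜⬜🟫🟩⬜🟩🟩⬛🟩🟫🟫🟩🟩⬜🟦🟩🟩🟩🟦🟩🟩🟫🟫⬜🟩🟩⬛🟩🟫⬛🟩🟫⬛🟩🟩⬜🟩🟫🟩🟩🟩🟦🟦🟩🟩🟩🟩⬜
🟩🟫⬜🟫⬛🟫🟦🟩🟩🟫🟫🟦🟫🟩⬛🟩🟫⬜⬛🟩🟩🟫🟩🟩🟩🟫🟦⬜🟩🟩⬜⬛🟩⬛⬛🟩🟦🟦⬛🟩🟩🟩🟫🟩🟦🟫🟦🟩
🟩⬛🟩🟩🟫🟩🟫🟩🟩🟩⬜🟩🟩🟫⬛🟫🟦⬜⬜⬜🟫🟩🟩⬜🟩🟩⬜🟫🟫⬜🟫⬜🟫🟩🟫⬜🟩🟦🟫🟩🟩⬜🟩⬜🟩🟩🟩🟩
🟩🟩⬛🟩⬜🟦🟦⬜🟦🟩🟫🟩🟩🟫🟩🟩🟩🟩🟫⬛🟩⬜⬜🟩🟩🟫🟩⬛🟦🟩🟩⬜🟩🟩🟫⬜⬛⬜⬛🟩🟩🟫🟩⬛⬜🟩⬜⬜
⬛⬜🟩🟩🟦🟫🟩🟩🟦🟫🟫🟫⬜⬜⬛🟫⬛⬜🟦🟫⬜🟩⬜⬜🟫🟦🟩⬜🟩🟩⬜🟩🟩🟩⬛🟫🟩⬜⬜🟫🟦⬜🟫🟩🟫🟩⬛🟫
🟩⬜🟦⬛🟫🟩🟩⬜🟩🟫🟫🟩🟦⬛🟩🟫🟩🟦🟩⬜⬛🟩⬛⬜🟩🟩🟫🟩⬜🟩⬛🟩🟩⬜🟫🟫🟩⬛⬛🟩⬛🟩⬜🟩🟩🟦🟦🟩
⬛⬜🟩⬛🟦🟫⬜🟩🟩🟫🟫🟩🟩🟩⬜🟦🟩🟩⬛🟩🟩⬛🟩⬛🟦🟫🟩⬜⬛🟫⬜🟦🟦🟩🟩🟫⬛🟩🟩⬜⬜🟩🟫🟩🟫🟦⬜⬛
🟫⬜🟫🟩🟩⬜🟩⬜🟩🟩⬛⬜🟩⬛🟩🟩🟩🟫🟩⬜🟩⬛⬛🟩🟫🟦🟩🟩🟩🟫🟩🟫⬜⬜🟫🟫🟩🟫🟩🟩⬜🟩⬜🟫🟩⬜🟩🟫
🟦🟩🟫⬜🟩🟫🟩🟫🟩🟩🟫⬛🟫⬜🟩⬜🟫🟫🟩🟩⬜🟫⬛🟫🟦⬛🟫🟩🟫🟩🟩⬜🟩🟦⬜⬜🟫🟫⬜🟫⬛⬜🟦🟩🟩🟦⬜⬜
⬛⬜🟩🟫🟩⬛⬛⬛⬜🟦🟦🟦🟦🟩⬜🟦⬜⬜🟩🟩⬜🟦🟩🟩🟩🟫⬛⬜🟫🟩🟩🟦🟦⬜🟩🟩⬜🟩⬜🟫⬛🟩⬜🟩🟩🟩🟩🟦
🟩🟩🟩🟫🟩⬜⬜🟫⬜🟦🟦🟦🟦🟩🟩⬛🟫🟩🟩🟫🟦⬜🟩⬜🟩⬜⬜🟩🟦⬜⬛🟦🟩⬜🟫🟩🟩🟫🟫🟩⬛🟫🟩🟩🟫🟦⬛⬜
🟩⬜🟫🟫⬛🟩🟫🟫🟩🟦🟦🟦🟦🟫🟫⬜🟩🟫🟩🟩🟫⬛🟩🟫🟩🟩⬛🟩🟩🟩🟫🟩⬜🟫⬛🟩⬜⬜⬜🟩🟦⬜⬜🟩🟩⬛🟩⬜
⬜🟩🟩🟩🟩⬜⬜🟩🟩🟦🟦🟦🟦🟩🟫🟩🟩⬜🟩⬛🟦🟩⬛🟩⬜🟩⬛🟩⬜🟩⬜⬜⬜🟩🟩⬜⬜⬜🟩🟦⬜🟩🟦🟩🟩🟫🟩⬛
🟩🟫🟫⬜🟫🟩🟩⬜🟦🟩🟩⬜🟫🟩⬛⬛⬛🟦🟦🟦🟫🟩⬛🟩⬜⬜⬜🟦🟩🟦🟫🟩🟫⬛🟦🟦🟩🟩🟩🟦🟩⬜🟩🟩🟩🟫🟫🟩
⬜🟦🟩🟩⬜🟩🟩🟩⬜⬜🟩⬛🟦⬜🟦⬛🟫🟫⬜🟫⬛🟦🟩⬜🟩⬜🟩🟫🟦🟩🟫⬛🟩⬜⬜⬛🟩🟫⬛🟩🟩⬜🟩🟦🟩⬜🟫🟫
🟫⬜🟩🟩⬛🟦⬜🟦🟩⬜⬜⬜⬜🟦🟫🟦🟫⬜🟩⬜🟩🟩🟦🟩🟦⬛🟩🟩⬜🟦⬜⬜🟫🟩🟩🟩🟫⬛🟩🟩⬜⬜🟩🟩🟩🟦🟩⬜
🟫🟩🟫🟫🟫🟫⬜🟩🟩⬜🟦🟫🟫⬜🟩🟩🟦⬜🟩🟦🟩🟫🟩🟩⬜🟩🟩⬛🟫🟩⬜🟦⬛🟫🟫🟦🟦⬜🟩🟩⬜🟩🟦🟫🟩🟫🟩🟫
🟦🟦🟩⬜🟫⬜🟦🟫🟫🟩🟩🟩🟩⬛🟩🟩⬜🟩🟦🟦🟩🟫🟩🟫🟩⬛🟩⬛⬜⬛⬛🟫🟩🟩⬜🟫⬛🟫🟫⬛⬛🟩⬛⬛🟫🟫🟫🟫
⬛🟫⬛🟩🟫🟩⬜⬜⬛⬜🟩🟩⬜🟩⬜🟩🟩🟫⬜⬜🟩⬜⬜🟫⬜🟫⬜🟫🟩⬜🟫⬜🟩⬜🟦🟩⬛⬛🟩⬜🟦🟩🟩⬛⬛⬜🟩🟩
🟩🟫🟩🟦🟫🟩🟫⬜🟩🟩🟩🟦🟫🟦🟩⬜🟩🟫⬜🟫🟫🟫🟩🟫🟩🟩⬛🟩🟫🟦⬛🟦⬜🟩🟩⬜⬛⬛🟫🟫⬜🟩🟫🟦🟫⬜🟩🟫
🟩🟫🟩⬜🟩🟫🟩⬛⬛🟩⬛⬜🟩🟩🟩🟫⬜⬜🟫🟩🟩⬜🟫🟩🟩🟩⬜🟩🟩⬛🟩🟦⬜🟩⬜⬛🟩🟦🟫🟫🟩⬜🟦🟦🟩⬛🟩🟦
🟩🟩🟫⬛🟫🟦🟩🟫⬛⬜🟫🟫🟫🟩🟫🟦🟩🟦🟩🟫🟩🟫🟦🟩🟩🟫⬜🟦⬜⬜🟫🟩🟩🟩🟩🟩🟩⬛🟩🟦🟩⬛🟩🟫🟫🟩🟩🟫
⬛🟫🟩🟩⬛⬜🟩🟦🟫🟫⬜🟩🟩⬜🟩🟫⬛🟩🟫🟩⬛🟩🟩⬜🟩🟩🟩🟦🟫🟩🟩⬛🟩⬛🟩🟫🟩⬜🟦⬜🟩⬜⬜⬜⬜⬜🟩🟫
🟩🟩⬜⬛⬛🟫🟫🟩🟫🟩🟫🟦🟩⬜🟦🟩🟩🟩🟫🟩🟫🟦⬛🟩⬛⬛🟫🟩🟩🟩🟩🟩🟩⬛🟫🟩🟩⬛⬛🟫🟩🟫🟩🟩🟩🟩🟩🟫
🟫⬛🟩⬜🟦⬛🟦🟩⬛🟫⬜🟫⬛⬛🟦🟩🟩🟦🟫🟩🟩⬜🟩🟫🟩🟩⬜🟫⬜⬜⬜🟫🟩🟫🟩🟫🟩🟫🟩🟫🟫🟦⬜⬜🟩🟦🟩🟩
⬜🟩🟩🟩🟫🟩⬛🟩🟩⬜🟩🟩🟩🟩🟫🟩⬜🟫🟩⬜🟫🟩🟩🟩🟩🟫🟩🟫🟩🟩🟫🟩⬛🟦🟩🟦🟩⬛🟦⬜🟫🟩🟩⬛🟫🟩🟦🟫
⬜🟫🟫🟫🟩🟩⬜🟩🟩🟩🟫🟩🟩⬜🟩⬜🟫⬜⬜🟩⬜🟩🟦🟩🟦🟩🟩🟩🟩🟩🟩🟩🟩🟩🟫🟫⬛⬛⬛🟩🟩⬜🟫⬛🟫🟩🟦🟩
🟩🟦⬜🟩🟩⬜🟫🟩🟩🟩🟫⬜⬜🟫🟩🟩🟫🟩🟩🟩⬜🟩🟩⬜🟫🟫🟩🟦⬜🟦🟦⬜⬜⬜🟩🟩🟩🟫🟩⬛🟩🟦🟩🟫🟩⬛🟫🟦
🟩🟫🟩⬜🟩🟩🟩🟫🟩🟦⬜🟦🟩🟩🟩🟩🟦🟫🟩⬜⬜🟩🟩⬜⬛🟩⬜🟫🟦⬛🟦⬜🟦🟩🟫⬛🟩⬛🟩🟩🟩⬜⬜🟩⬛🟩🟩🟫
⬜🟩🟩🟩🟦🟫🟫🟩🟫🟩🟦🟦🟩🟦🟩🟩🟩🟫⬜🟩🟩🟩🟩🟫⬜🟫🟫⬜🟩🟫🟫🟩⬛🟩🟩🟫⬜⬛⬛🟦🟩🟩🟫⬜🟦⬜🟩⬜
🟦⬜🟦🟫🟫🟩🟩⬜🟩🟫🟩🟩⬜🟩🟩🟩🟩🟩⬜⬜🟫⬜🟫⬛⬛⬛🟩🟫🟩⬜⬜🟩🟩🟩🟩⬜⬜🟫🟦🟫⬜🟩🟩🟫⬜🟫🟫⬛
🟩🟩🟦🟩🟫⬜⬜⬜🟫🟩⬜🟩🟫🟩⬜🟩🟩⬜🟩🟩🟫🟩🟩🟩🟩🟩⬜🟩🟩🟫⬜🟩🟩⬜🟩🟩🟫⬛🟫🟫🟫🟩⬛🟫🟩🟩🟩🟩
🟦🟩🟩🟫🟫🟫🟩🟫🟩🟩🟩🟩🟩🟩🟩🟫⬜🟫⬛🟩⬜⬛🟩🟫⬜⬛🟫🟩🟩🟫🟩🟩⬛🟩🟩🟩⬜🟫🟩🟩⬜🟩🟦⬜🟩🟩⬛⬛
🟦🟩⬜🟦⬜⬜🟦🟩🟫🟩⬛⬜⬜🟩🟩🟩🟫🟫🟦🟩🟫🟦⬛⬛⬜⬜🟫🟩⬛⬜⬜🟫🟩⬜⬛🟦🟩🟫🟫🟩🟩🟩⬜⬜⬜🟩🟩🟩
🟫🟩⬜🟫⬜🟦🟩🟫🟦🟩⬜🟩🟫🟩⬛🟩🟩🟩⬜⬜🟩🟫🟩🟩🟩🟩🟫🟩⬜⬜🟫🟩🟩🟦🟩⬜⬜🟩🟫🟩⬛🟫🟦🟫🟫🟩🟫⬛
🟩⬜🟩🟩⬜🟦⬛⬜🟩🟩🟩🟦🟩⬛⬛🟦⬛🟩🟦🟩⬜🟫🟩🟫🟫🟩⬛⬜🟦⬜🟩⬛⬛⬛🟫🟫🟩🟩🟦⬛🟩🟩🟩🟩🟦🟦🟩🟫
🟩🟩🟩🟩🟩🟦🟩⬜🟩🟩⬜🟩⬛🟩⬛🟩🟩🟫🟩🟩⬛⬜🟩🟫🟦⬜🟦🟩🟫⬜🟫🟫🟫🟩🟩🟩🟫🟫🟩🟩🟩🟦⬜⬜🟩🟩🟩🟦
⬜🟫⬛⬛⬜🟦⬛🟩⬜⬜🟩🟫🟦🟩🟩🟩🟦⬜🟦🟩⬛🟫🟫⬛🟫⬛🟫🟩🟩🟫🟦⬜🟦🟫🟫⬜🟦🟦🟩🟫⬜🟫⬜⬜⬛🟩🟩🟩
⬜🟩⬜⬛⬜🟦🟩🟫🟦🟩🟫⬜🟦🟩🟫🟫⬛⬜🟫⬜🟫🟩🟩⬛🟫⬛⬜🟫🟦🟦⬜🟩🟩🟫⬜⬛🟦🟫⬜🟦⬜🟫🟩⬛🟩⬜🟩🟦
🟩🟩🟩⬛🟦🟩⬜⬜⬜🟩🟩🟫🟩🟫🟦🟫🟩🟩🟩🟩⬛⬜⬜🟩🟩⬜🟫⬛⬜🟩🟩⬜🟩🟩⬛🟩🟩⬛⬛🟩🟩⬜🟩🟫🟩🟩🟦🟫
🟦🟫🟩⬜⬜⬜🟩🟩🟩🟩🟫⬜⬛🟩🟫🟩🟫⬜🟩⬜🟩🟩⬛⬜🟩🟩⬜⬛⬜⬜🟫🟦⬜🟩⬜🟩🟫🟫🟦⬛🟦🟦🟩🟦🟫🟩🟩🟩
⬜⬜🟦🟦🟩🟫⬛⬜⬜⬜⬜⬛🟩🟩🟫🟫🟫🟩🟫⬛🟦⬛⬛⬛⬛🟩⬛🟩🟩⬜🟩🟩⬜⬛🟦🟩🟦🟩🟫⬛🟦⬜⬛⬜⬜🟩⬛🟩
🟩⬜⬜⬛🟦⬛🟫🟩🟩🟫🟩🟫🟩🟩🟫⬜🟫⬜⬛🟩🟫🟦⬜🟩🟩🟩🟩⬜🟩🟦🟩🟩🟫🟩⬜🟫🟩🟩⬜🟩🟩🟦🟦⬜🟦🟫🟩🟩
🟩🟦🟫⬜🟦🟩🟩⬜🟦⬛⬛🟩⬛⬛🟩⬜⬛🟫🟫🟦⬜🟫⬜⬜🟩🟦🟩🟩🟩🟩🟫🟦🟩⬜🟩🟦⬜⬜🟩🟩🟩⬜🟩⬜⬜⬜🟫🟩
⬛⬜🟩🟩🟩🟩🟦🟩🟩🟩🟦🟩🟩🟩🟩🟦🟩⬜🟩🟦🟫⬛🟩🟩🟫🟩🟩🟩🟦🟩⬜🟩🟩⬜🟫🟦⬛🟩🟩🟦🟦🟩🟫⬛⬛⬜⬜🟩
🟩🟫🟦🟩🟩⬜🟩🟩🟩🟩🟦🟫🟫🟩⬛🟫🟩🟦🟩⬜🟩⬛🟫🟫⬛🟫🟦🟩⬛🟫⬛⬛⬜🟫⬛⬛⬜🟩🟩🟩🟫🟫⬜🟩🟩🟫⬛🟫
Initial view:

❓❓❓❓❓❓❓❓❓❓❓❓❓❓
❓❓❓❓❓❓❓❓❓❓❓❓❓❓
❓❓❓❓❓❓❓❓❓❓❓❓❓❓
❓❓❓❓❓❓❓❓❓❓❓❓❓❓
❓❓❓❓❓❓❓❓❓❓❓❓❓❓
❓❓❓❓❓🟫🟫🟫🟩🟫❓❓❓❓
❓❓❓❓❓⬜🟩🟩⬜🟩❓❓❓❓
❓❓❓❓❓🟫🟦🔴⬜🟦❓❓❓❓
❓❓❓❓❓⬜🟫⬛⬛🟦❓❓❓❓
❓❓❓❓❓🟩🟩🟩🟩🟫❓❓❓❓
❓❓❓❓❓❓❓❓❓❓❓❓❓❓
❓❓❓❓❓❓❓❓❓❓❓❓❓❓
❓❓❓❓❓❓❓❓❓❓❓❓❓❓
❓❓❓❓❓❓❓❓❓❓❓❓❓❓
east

❓❓❓❓❓❓❓❓❓❓❓❓❓❓
❓❓❓❓❓❓❓❓❓❓❓❓❓❓
❓❓❓❓❓❓❓❓❓❓❓❓❓❓
❓❓❓❓❓❓❓❓❓❓❓❓❓❓
❓❓❓❓❓❓❓❓❓❓❓❓❓❓
❓❓❓❓🟫🟫🟫🟩🟫🟦❓❓❓❓
❓❓❓❓⬜🟩🟩⬜🟩🟫❓❓❓❓
❓❓❓❓🟫🟦🟩🔴🟦🟩❓❓❓❓
❓❓❓❓⬜🟫⬛⬛🟦🟩❓❓❓❓
❓❓❓❓🟩🟩🟩🟩🟫🟩❓❓❓❓
❓❓❓❓❓❓❓❓❓❓❓❓❓❓
❓❓❓❓❓❓❓❓❓❓❓❓❓❓
❓❓❓❓❓❓❓❓❓❓❓❓❓❓
❓❓❓❓❓❓❓❓❓❓❓❓❓❓

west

❓❓❓❓❓❓❓❓❓❓❓❓❓❓
❓❓❓❓❓❓❓❓❓❓❓❓❓❓
❓❓❓❓❓❓❓❓❓❓❓❓❓❓
❓❓❓❓❓❓❓❓❓❓❓❓❓❓
❓❓❓❓❓❓❓❓❓❓❓❓❓❓
❓❓❓❓❓🟫🟫🟫🟩🟫🟦❓❓❓
❓❓❓❓❓⬜🟩🟩⬜🟩🟫❓❓❓
❓❓❓❓❓🟫🟦🔴⬜🟦🟩❓❓❓
❓❓❓❓❓⬜🟫⬛⬛🟦🟩❓❓❓
❓❓❓❓❓🟩🟩🟩🟩🟫🟩❓❓❓
❓❓❓❓❓❓❓❓❓❓❓❓❓❓
❓❓❓❓❓❓❓❓❓❓❓❓❓❓
❓❓❓❓❓❓❓❓❓❓❓❓❓❓
❓❓❓❓❓❓❓❓❓❓❓❓❓❓

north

❓❓❓❓❓❓❓❓❓❓❓❓❓❓
❓❓❓❓❓❓❓❓❓❓❓❓❓❓
❓❓❓❓❓❓❓❓❓❓❓❓❓❓
❓❓❓❓❓❓❓❓❓❓❓❓❓❓
❓❓❓❓❓❓❓❓❓❓❓❓❓❓
❓❓❓❓❓⬛⬜🟩🟩🟩❓❓❓❓
❓❓❓❓❓🟫🟫🟫🟩🟫🟦❓❓❓
❓❓❓❓❓⬜🟩🔴⬜🟩🟫❓❓❓
❓❓❓❓❓🟫🟦🟩⬜🟦🟩❓❓❓
❓❓❓❓❓⬜🟫⬛⬛🟦🟩❓❓❓
❓❓❓❓❓🟩🟩🟩🟩🟫🟩❓❓❓
❓❓❓❓❓❓❓❓❓❓❓❓❓❓
❓❓❓❓❓❓❓❓❓❓❓❓❓❓
❓❓❓❓❓❓❓❓❓❓❓❓❓❓

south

❓❓❓❓❓❓❓❓❓❓❓❓❓❓
❓❓❓❓❓❓❓❓❓❓❓❓❓❓
❓❓❓❓❓❓❓❓❓❓❓❓❓❓
❓❓❓❓❓❓❓❓❓❓❓❓❓❓
❓❓❓❓❓⬛⬜🟩🟩🟩❓❓❓❓
❓❓❓❓❓🟫🟫🟫🟩🟫🟦❓❓❓
❓❓❓❓❓⬜🟩🟩⬜🟩🟫❓❓❓
❓❓❓❓❓🟫🟦🔴⬜🟦🟩❓❓❓
❓❓❓❓❓⬜🟫⬛⬛🟦🟩❓❓❓
❓❓❓❓❓🟩🟩🟩🟩🟫🟩❓❓❓
❓❓❓❓❓❓❓❓❓❓❓❓❓❓
❓❓❓❓❓❓❓❓❓❓❓❓❓❓
❓❓❓❓❓❓❓❓❓❓❓❓❓❓
❓❓❓❓❓❓❓❓❓❓❓❓❓❓

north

❓❓❓❓❓❓❓❓❓❓❓❓❓❓
❓❓❓❓❓❓❓❓❓❓❓❓❓❓
❓❓❓❓❓❓❓❓❓❓❓❓❓❓
❓❓❓❓❓❓❓❓❓❓❓❓❓❓
❓❓❓❓❓❓❓❓❓❓❓❓❓❓
❓❓❓❓❓⬛⬜🟩🟩🟩❓❓❓❓
❓❓❓❓❓🟫🟫🟫🟩🟫🟦❓❓❓
❓❓❓❓❓⬜🟩🔴⬜🟩🟫❓❓❓
❓❓❓❓❓🟫🟦🟩⬜🟦🟩❓❓❓
❓❓❓❓❓⬜🟫⬛⬛🟦🟩❓❓❓
❓❓❓❓❓🟩🟩🟩🟩🟫🟩❓❓❓
❓❓❓❓❓❓❓❓❓❓❓❓❓❓
❓❓❓❓❓❓❓❓❓❓❓❓❓❓
❓❓❓❓❓❓❓❓❓❓❓❓❓❓

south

❓❓❓❓❓❓❓❓❓❓❓❓❓❓
❓❓❓❓❓❓❓❓❓❓❓❓❓❓
❓❓❓❓❓❓❓❓❓❓❓❓❓❓
❓❓❓❓❓❓❓❓❓❓❓❓❓❓
❓❓❓❓❓⬛⬜🟩🟩🟩❓❓❓❓
❓❓❓❓❓🟫🟫🟫🟩🟫🟦❓❓❓
❓❓❓❓❓⬜🟩🟩⬜🟩🟫❓❓❓
❓❓❓❓❓🟫🟦🔴⬜🟦🟩❓❓❓
❓❓❓❓❓⬜🟫⬛⬛🟦🟩❓❓❓
❓❓❓❓❓🟩🟩🟩🟩🟫🟩❓❓❓
❓❓❓❓❓❓❓❓❓❓❓❓❓❓
❓❓❓❓❓❓❓❓❓❓❓❓❓❓
❓❓❓❓❓❓❓❓❓❓❓❓❓❓
❓❓❓❓❓❓❓❓❓❓❓❓❓❓


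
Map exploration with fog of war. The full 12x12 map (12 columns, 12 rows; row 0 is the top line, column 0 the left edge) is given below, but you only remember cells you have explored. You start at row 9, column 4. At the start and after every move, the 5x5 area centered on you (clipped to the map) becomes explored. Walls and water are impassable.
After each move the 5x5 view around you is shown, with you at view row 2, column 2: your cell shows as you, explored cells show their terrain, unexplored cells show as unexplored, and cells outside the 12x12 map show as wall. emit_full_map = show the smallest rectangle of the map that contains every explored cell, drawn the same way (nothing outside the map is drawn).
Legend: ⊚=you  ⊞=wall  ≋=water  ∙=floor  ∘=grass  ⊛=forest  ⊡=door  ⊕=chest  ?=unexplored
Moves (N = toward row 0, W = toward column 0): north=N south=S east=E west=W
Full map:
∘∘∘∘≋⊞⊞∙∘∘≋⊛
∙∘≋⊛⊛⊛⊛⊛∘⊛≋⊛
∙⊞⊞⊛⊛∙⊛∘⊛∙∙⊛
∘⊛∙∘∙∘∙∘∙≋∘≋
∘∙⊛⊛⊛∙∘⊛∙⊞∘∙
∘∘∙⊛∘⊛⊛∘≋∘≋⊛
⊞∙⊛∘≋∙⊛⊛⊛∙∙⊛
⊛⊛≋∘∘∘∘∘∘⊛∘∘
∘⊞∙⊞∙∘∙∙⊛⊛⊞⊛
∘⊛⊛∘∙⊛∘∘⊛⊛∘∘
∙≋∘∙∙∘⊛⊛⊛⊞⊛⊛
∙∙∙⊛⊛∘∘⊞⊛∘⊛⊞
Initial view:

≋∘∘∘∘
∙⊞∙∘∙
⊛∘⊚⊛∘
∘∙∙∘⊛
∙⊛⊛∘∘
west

⊛≋∘∘∘
⊞∙⊞∙∘
⊛⊛⊚∙⊛
≋∘∙∙∘
∙∙⊛⊛∘

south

⊞∙⊞∙∘
⊛⊛∘∙⊛
≋∘⊚∙∘
∙∙⊛⊛∘
⊞⊞⊞⊞⊞

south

⊛⊛∘∙⊛
≋∘∙∙∘
∙∙⊚⊛∘
⊞⊞⊞⊞⊞
⊞⊞⊞⊞⊞

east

⊛∘∙⊛∘
∘∙∙∘⊛
∙⊛⊚∘∘
⊞⊞⊞⊞⊞
⊞⊞⊞⊞⊞

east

∘∙⊛∘∘
∙∙∘⊛⊛
⊛⊛⊚∘⊞
⊞⊞⊞⊞⊞
⊞⊞⊞⊞⊞

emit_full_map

⊛≋∘∘∘∘?
⊞∙⊞∙∘∙?
⊛⊛∘∙⊛∘∘
≋∘∙∙∘⊛⊛
∙∙⊛⊛⊚∘⊞

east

∙⊛∘∘⊛
∙∘⊛⊛⊛
⊛∘⊚⊞⊛
⊞⊞⊞⊞⊞
⊞⊞⊞⊞⊞

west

∘∙⊛∘∘
∙∙∘⊛⊛
⊛⊛⊚∘⊞
⊞⊞⊞⊞⊞
⊞⊞⊞⊞⊞

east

∙⊛∘∘⊛
∙∘⊛⊛⊛
⊛∘⊚⊞⊛
⊞⊞⊞⊞⊞
⊞⊞⊞⊞⊞

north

∙∘∙∙⊛
∙⊛∘∘⊛
∙∘⊚⊛⊛
⊛∘∘⊞⊛
⊞⊞⊞⊞⊞

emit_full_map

⊛≋∘∘∘∘??
⊞∙⊞∙∘∙∙⊛
⊛⊛∘∙⊛∘∘⊛
≋∘∙∙∘⊚⊛⊛
∙∙⊛⊛∘∘⊞⊛
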